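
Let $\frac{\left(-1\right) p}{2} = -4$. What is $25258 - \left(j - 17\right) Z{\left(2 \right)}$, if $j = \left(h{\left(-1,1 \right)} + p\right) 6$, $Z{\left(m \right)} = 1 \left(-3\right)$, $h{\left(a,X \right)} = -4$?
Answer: $25279$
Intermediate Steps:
$p = 8$ ($p = \left(-2\right) \left(-4\right) = 8$)
$Z{\left(m \right)} = -3$
$j = 24$ ($j = \left(-4 + 8\right) 6 = 4 \cdot 6 = 24$)
$25258 - \left(j - 17\right) Z{\left(2 \right)} = 25258 - \left(24 - 17\right) \left(-3\right) = 25258 - 7 \left(-3\right) = 25258 - -21 = 25258 + 21 = 25279$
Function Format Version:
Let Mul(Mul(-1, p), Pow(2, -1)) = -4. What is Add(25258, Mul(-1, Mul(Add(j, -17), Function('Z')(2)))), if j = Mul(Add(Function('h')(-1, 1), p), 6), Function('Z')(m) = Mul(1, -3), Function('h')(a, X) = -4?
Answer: 25279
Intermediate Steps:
p = 8 (p = Mul(-2, -4) = 8)
Function('Z')(m) = -3
j = 24 (j = Mul(Add(-4, 8), 6) = Mul(4, 6) = 24)
Add(25258, Mul(-1, Mul(Add(j, -17), Function('Z')(2)))) = Add(25258, Mul(-1, Mul(Add(24, -17), -3))) = Add(25258, Mul(-1, Mul(7, -3))) = Add(25258, Mul(-1, -21)) = Add(25258, 21) = 25279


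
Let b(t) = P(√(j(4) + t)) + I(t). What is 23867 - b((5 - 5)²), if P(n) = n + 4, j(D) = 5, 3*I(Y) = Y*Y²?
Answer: 23863 - √5 ≈ 23861.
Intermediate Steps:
I(Y) = Y³/3 (I(Y) = (Y*Y²)/3 = Y³/3)
P(n) = 4 + n
b(t) = 4 + √(5 + t) + t³/3 (b(t) = (4 + √(5 + t)) + t³/3 = 4 + √(5 + t) + t³/3)
23867 - b((5 - 5)²) = 23867 - (4 + √(5 + (5 - 5)²) + ((5 - 5)²)³/3) = 23867 - (4 + √(5 + 0²) + (0²)³/3) = 23867 - (4 + √(5 + 0) + (⅓)*0³) = 23867 - (4 + √5 + (⅓)*0) = 23867 - (4 + √5 + 0) = 23867 - (4 + √5) = 23867 + (-4 - √5) = 23863 - √5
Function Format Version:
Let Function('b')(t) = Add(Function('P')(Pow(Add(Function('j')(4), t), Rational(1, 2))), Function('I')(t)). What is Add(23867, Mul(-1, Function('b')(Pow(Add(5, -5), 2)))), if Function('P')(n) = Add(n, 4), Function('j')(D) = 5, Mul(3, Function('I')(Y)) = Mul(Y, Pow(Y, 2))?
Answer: Add(23863, Mul(-1, Pow(5, Rational(1, 2)))) ≈ 23861.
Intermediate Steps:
Function('I')(Y) = Mul(Rational(1, 3), Pow(Y, 3)) (Function('I')(Y) = Mul(Rational(1, 3), Mul(Y, Pow(Y, 2))) = Mul(Rational(1, 3), Pow(Y, 3)))
Function('P')(n) = Add(4, n)
Function('b')(t) = Add(4, Pow(Add(5, t), Rational(1, 2)), Mul(Rational(1, 3), Pow(t, 3))) (Function('b')(t) = Add(Add(4, Pow(Add(5, t), Rational(1, 2))), Mul(Rational(1, 3), Pow(t, 3))) = Add(4, Pow(Add(5, t), Rational(1, 2)), Mul(Rational(1, 3), Pow(t, 3))))
Add(23867, Mul(-1, Function('b')(Pow(Add(5, -5), 2)))) = Add(23867, Mul(-1, Add(4, Pow(Add(5, Pow(Add(5, -5), 2)), Rational(1, 2)), Mul(Rational(1, 3), Pow(Pow(Add(5, -5), 2), 3))))) = Add(23867, Mul(-1, Add(4, Pow(Add(5, Pow(0, 2)), Rational(1, 2)), Mul(Rational(1, 3), Pow(Pow(0, 2), 3))))) = Add(23867, Mul(-1, Add(4, Pow(Add(5, 0), Rational(1, 2)), Mul(Rational(1, 3), Pow(0, 3))))) = Add(23867, Mul(-1, Add(4, Pow(5, Rational(1, 2)), Mul(Rational(1, 3), 0)))) = Add(23867, Mul(-1, Add(4, Pow(5, Rational(1, 2)), 0))) = Add(23867, Mul(-1, Add(4, Pow(5, Rational(1, 2))))) = Add(23867, Add(-4, Mul(-1, Pow(5, Rational(1, 2))))) = Add(23863, Mul(-1, Pow(5, Rational(1, 2))))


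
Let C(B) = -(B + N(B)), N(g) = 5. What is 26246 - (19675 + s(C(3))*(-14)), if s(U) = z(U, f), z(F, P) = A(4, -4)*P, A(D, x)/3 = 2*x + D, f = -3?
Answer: 7075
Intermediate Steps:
A(D, x) = 3*D + 6*x (A(D, x) = 3*(2*x + D) = 3*(D + 2*x) = 3*D + 6*x)
z(F, P) = -12*P (z(F, P) = (3*4 + 6*(-4))*P = (12 - 24)*P = -12*P)
C(B) = -5 - B (C(B) = -(B + 5) = -(5 + B) = -5 - B)
s(U) = 36 (s(U) = -12*(-3) = 36)
26246 - (19675 + s(C(3))*(-14)) = 26246 - (19675 + 36*(-14)) = 26246 - (19675 - 504) = 26246 - 1*19171 = 26246 - 19171 = 7075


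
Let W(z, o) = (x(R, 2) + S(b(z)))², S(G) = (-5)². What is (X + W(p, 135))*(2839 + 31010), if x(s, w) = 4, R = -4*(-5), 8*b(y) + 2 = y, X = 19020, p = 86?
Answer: 672274989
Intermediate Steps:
b(y) = -¼ + y/8
S(G) = 25
R = 20
W(z, o) = 841 (W(z, o) = (4 + 25)² = 29² = 841)
(X + W(p, 135))*(2839 + 31010) = (19020 + 841)*(2839 + 31010) = 19861*33849 = 672274989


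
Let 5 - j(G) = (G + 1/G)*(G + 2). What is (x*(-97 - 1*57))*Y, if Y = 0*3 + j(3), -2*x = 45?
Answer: -40425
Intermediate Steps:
j(G) = 5 - (2 + G)*(G + 1/G) (j(G) = 5 - (G + 1/G)*(G + 2) = 5 - (G + 1/G)*(2 + G) = 5 - (2 + G)*(G + 1/G))
x = -45/2 (x = -½*45 = -45/2 ≈ -22.500)
Y = -35/3 (Y = 0*3 + (4 - 1*3² - 2*3 - 2/3) = 0 + (4 - 1*9 - 6 - 2*⅓) = 0 + (4 - 9 - 6 - ⅔) = 0 - 35/3 = -35/3 ≈ -11.667)
(x*(-97 - 1*57))*Y = -45*(-97 - 1*57)/2*(-35/3) = -45*(-97 - 57)/2*(-35/3) = -45/2*(-154)*(-35/3) = 3465*(-35/3) = -40425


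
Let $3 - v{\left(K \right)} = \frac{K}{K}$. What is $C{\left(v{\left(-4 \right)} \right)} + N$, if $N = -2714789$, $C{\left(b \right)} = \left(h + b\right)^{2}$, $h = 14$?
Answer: $-2714533$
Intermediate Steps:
$v{\left(K \right)} = 2$ ($v{\left(K \right)} = 3 - \frac{K}{K} = 3 - 1 = 2$)
$C{\left(b \right)} = \left(14 + b\right)^{2}$
$C{\left(v{\left(-4 \right)} \right)} + N = \left(14 + 2\right)^{2} - 2714789 = 16^{2} - 2714789 = 256 - 2714789 = -2714533$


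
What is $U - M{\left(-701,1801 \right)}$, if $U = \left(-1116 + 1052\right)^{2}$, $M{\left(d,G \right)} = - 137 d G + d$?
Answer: $-172957840$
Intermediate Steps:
$M{\left(d,G \right)} = d - 137 G d$ ($M{\left(d,G \right)} = - 137 G d + d = d - 137 G d$)
$U = 4096$ ($U = \left(-64\right)^{2} = 4096$)
$U - M{\left(-701,1801 \right)} = 4096 - - 701 \left(1 - 246737\right) = 4096 - \left(-701\right) \left(-246736\right) = 4096 - 172961936 = -172957840$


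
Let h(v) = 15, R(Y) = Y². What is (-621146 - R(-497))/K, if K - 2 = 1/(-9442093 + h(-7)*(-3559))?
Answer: -1648709340618/3798191 ≈ -4.3408e+5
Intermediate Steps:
K = 18990955/9495478 (K = 2 + 1/(-9442093 + 15*(-3559)) = 2 + 1/(-9442093 - 53385) = 2 + 1/(-9495478) = 2 - 1/9495478 = 18990955/9495478 ≈ 2.0000)
(-621146 - R(-497))/K = (-621146 - 1*(-497)²)/(18990955/9495478) = (-621146 - 1*247009)*(9495478/18990955) = (-621146 - 247009)*(9495478/18990955) = -868155*9495478/18990955 = -1648709340618/3798191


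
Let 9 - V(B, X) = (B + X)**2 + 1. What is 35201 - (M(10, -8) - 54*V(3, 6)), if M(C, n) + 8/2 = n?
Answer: 31271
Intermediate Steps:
M(C, n) = -4 + n
V(B, X) = 8 - (B + X)**2 (V(B, X) = 9 - ((B + X)**2 + 1) = 9 - (1 + (B + X)**2) = 9 + (-1 - (B + X)**2) = 8 - (B + X)**2)
35201 - (M(10, -8) - 54*V(3, 6)) = 35201 - ((-4 - 8) - 54*(8 - (3 + 6)**2)) = 35201 - (-12 - 54*(8 - 1*9**2)) = 35201 - (-12 - 54*(8 - 1*81)) = 35201 - (-12 - 54*(8 - 81)) = 35201 - (-12 - 54*(-73)) = 35201 - (-12 + 3942) = 35201 - 1*3930 = 35201 - 3930 = 31271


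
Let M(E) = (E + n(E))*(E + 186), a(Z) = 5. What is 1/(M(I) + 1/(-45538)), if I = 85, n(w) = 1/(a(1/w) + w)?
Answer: 1024605/23604861352 ≈ 4.3407e-5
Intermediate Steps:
n(w) = 1/(5 + w)
M(E) = (186 + E)*(E + 1/(5 + E)) (M(E) = (E + 1/(5 + E))*(E + 186) = (E + 1/(5 + E))*(186 + E) = (186 + E)*(E + 1/(5 + E)))
1/(M(I) + 1/(-45538)) = 1/((186 + 85 + 85*(5 + 85)*(186 + 85))/(5 + 85) + 1/(-45538)) = 1/((186 + 85 + 85*90*271)/90 - 1/45538) = 1/((186 + 85 + 2073150)/90 - 1/45538) = 1/((1/90)*2073421 - 1/45538) = 1/(2073421/90 - 1/45538) = 1/(23604861352/1024605) = 1024605/23604861352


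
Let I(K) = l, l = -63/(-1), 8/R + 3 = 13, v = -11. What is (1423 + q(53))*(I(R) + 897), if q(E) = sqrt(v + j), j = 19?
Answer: 1366080 + 1920*sqrt(2) ≈ 1.3688e+6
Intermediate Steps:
R = 4/5 (R = 8/(-3 + 13) = 8/10 = 8*(1/10) = 4/5 ≈ 0.80000)
q(E) = 2*sqrt(2) (q(E) = sqrt(-11 + 19) = sqrt(8) = 2*sqrt(2))
l = 63 (l = -63*(-1) = 63)
I(K) = 63
(1423 + q(53))*(I(R) + 897) = (1423 + 2*sqrt(2))*(63 + 897) = (1423 + 2*sqrt(2))*960 = 1366080 + 1920*sqrt(2)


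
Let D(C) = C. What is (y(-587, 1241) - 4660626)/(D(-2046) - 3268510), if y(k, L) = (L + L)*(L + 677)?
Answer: -49925/1635278 ≈ -0.030530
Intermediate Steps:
y(k, L) = 2*L*(677 + L) (y(k, L) = (2*L)*(677 + L) = 2*L*(677 + L))
(y(-587, 1241) - 4660626)/(D(-2046) - 3268510) = (2*1241*(677 + 1241) - 4660626)/(-2046 - 3268510) = (2*1241*1918 - 4660626)/(-3270556) = (4760476 - 4660626)*(-1/3270556) = 99850*(-1/3270556) = -49925/1635278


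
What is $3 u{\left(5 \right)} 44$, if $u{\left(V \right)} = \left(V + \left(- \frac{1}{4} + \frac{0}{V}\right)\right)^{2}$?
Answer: $\frac{11913}{4} \approx 2978.3$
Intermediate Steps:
$u{\left(V \right)} = \left(- \frac{1}{4} + V\right)^{2}$ ($u{\left(V \right)} = \left(V + \left(\left(-1\right) \frac{1}{4} + 0\right)\right)^{2} = \left(V + \left(- \frac{1}{4} + 0\right)\right)^{2} = \left(V - \frac{1}{4}\right)^{2} = \left(- \frac{1}{4} + V\right)^{2}$)
$3 u{\left(5 \right)} 44 = 3 \frac{\left(-1 + 4 \cdot 5\right)^{2}}{16} \cdot 44 = 3 \frac{\left(-1 + 20\right)^{2}}{16} \cdot 44 = 3 \frac{19^{2}}{16} \cdot 44 = 3 \cdot \frac{1}{16} \cdot 361 \cdot 44 = 3 \cdot \frac{361}{16} \cdot 44 = \frac{1083}{16} \cdot 44 = \frac{11913}{4}$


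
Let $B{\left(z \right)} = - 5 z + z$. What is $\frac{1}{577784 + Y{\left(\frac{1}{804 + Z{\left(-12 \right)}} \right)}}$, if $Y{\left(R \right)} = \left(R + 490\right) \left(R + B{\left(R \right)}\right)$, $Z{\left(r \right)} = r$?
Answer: $\frac{209088}{120807312911} \approx 1.7308 \cdot 10^{-6}$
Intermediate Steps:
$B{\left(z \right)} = - 4 z$
$Y{\left(R \right)} = - 3 R \left(490 + R\right)$ ($Y{\left(R \right)} = \left(R + 490\right) \left(R - 4 R\right) = \left(490 + R\right) \left(- 3 R\right) = - 3 R \left(490 + R\right)$)
$\frac{1}{577784 + Y{\left(\frac{1}{804 + Z{\left(-12 \right)}} \right)}} = \frac{1}{577784 + \frac{3 \left(-490 - \frac{1}{804 - 12}\right)}{804 - 12}} = \frac{1}{577784 + \frac{3 \left(-490 - \frac{1}{792}\right)}{792}} = \frac{1}{577784 + 3 \cdot \frac{1}{792} \left(-490 - \frac{1}{792}\right)} = \frac{1}{577784 + 3 \cdot \frac{1}{792} \left(- \frac{388081}{792}\right)} = \frac{1}{577784 - \frac{388081}{209088}} = \frac{1}{\frac{120807312911}{209088}} = \frac{209088}{120807312911}$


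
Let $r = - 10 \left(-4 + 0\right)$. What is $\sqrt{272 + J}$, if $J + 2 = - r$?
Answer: $\sqrt{230} \approx 15.166$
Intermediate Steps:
$r = 40$ ($r = \left(-10\right) \left(-4\right) = 40$)
$J = -42$ ($J = -2 - 40 = -42$)
$\sqrt{272 + J} = \sqrt{272 - 42} = \sqrt{230}$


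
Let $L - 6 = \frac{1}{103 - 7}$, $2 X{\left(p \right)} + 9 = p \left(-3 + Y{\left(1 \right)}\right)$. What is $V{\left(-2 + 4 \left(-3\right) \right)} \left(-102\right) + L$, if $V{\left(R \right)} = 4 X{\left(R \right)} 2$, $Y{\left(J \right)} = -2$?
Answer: $- \frac{2388671}{96} \approx -24882.0$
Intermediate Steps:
$X{\left(p \right)} = - \frac{9}{2} - \frac{5 p}{2}$ ($X{\left(p \right)} = - \frac{9}{2} + \frac{p \left(-3 - 2\right)}{2} = - \frac{9}{2} + \frac{p \left(-5\right)}{2} = - \frac{9}{2} + \frac{\left(-5\right) p}{2} = - \frac{9}{2} - \frac{5 p}{2}$)
$V{\left(R \right)} = -36 - 20 R$ ($V{\left(R \right)} = 4 \left(- \frac{9}{2} - \frac{5 R}{2}\right) 2 = \left(-18 - 10 R\right) 2 = -36 - 20 R$)
$L = \frac{577}{96}$ ($L = 6 + \frac{1}{103 - 7} = 6 + \frac{1}{96} = \frac{577}{96} \approx 6.0104$)
$V{\left(-2 + 4 \left(-3\right) \right)} \left(-102\right) + L = \left(-36 - 20 \left(-2 + 4 \left(-3\right)\right)\right) \left(-102\right) + \frac{577}{96} = \left(-36 - 20 \left(-2 - 12\right)\right) \left(-102\right) + \frac{577}{96} = \left(-36 - -280\right) \left(-102\right) + \frac{577}{96} = \left(-36 + 280\right) \left(-102\right) + \frac{577}{96} = 244 \left(-102\right) + \frac{577}{96} = -24888 + \frac{577}{96} = - \frac{2388671}{96}$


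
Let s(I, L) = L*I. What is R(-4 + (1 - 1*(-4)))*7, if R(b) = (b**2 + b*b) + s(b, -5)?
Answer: -21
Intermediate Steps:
s(I, L) = I*L
R(b) = -5*b + 2*b**2 (R(b) = (b**2 + b*b) + b*(-5) = (b**2 + b**2) - 5*b = 2*b**2 - 5*b = -5*b + 2*b**2)
R(-4 + (1 - 1*(-4)))*7 = ((-4 + (1 - 1*(-4)))*(-5 + 2*(-4 + (1 - 1*(-4)))))*7 = ((-4 + (1 + 4))*(-5 + 2*(-4 + (1 + 4))))*7 = ((-4 + 5)*(-5 + 2*(-4 + 5)))*7 = (1*(-5 + 2*1))*7 = (1*(-5 + 2))*7 = (1*(-3))*7 = -3*7 = -21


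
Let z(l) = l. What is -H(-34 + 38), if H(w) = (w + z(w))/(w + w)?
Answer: -1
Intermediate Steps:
H(w) = 1 (H(w) = (w + w)/(w + w) = (2*w)/((2*w)) = (2*w)*(1/(2*w)) = 1)
-H(-34 + 38) = -1*1 = -1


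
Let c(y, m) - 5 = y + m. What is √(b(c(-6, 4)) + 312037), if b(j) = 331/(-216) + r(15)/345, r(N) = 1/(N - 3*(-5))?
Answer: √5348163102006/4140 ≈ 558.60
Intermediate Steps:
c(y, m) = 5 + m + y (c(y, m) = 5 + (y + m) = 5 + (m + y) = 5 + m + y)
r(N) = 1/(15 + N) (r(N) = 1/(N + 15) = 1/(15 + N))
b(j) = -190313/124200 (b(j) = 331/(-216) + 1/((15 + 15)*345) = 331*(-1/216) + (1/345)/30 = -331/216 + (1/30)*(1/345) = -331/216 + 1/10350 = -190313/124200)
√(b(c(-6, 4)) + 312037) = √(-190313/124200 + 312037) = √(38754805087/124200) = √5348163102006/4140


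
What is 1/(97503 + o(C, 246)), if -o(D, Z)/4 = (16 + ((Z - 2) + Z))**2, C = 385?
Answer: -1/926641 ≈ -1.0792e-6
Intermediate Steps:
o(D, Z) = -4*(14 + 2*Z)**2 (o(D, Z) = -4*(16 + ((Z - 2) + Z))**2 = -4*(16 + ((-2 + Z) + Z))**2 = -4*(16 + (-2 + 2*Z))**2 = -4*(14 + 2*Z)**2)
1/(97503 + o(C, 246)) = 1/(97503 - 16*(7 + 246)**2) = 1/(97503 - 16*253**2) = 1/(97503 - 16*64009) = 1/(97503 - 1024144) = 1/(-926641) = -1/926641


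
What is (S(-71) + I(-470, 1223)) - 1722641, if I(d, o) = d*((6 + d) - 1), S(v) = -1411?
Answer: -1505502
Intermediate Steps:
I(d, o) = d*(5 + d)
(S(-71) + I(-470, 1223)) - 1722641 = (-1411 - 470*(5 - 470)) - 1722641 = (-1411 - 470*(-465)) - 1722641 = (-1411 + 218550) - 1722641 = 217139 - 1722641 = -1505502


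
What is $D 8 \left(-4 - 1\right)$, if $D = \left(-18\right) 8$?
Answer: $5760$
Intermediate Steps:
$D = -144$
$D 8 \left(-4 - 1\right) = - 144 \cdot 8 \left(-4 - 1\right) = - 144 \cdot 8 \left(-5\right) = \left(-144\right) \left(-40\right) = 5760$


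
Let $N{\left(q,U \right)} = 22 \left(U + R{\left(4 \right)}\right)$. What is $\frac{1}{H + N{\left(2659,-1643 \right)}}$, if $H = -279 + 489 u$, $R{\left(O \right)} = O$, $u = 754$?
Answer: $\frac{1}{332369} \approx 3.0087 \cdot 10^{-6}$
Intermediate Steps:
$N{\left(q,U \right)} = 88 + 22 U$ ($N{\left(q,U \right)} = 22 \left(U + 4\right) = 22 \left(4 + U\right) = 88 + 22 U$)
$H = 368427$ ($H = -279 + 489 \cdot 754 = -279 + 368706 = 368427$)
$\frac{1}{H + N{\left(2659,-1643 \right)}} = \frac{1}{368427 + \left(88 + 22 \left(-1643\right)\right)} = \frac{1}{368427 + \left(88 - 36146\right)} = \frac{1}{368427 - 36058} = \frac{1}{332369}$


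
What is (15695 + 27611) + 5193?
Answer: 48499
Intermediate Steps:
(15695 + 27611) + 5193 = 43306 + 5193 = 48499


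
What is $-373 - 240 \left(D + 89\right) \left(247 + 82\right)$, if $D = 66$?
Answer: $-12239173$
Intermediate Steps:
$-373 - 240 \left(D + 89\right) \left(247 + 82\right) = -373 - 240 \left(66 + 89\right) \left(247 + 82\right) = -373 - 240 \cdot 155 \cdot 329 = -373 - 12238800 = -12239173$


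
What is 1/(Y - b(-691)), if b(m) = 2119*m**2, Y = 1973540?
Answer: -1/1009808699 ≈ -9.9029e-10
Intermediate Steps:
1/(Y - b(-691)) = 1/(1973540 - 2119*(-691)**2) = 1/(1973540 - 2119*477481) = 1/(1973540 - 1*1011782239) = 1/(1973540 - 1011782239) = 1/(-1009808699) = -1/1009808699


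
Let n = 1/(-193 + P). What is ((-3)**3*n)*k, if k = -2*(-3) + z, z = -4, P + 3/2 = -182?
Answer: 36/251 ≈ 0.14343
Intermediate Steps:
P = -367/2 (P = -3/2 - 182 = -367/2 ≈ -183.50)
n = -2/753 (n = 1/(-193 - 367/2) = 1/(-753/2) = -2/753 ≈ -0.0026560)
k = 2 (k = -2*(-3) - 4 = 6 - 4 = 2)
((-3)**3*n)*k = ((-3)**3*(-2/753))*2 = -27*(-2/753)*2 = (18/251)*2 = 36/251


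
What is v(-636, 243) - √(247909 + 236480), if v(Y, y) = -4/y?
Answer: -4/243 - 3*√53821 ≈ -696.00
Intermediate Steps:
v(-636, 243) - √(247909 + 236480) = -4/243 - √(247909 + 236480) = -4*1/243 - √484389 = -4/243 - 3*√53821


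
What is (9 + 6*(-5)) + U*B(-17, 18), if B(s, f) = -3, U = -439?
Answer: 1296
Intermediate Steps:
(9 + 6*(-5)) + U*B(-17, 18) = (9 + 6*(-5)) - 439*(-3) = (9 - 30) + 1317 = -21 + 1317 = 1296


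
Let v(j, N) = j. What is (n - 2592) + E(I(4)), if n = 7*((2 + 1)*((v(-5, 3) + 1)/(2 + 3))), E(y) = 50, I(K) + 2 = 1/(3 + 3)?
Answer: -12794/5 ≈ -2558.8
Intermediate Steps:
I(K) = -11/6 (I(K) = -2 + 1/(3 + 3) = -2 + 1/6 = -2 + ⅙ = -11/6)
n = -84/5 (n = 7*((2 + 1)*((-5 + 1)/(2 + 3))) = 7*(3*(-4/5)) = 7*(3*(-4*⅕)) = 7*(3*(-⅘)) = 7*(-12/5) = -84/5 ≈ -16.800)
(n - 2592) + E(I(4)) = (-84/5 - 2592) + 50 = -13044/5 + 50 = -12794/5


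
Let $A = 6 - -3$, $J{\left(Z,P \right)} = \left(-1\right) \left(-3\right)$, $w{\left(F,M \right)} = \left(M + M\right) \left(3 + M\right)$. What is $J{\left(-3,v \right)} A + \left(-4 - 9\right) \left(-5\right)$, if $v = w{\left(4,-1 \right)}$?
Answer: $92$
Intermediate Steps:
$w{\left(F,M \right)} = 2 M \left(3 + M\right)$
$v = -4$ ($v = 2 \left(-1\right) \left(3 - 1\right) = 2 \left(-1\right) 2 = -4$)
$J{\left(Z,P \right)} = 3$
$A = 9$ ($A = 6 + 3 = 9$)
$J{\left(-3,v \right)} A + \left(-4 - 9\right) \left(-5\right) = 3 \cdot 9 + \left(-4 - 9\right) \left(-5\right) = 27 - -65 = 27 + 65 = 92$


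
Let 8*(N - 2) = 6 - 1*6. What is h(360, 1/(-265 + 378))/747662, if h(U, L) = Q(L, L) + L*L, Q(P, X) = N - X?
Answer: 12713/4773448039 ≈ 2.6633e-6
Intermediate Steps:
N = 2 (N = 2 + (6 - 1*6)/8 = 2 + (6 - 6)/8 = 2 + (1/8)*0 = 2 + 0 = 2)
Q(P, X) = 2 - X
h(U, L) = 2 + L**2 - L (h(U, L) = (2 - L) + L*L = (2 - L) + L**2 = 2 + L**2 - L)
h(360, 1/(-265 + 378))/747662 = (2 + (1/(-265 + 378))**2 - 1/(-265 + 378))/747662 = (2 + (1/113)**2 - 1/113)*(1/747662) = (2 + (1/113)**2 - 1*1/113)*(1/747662) = (2 + 1/12769 - 1/113)*(1/747662) = (25426/12769)*(1/747662) = 12713/4773448039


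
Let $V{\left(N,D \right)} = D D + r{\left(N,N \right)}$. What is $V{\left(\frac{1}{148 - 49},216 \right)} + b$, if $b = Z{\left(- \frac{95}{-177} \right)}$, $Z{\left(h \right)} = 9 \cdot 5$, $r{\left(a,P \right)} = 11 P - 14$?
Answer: $\frac{420184}{9} \approx 46687.0$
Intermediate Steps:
$r{\left(a,P \right)} = -14 + 11 P$
$Z{\left(h \right)} = 45$
$V{\left(N,D \right)} = -14 + D^{2} + 11 N$ ($V{\left(N,D \right)} = D D + \left(-14 + 11 N\right) = D^{2} + \left(-14 + 11 N\right) = -14 + D^{2} + 11 N$)
$b = 45$
$V{\left(\frac{1}{148 - 49},216 \right)} + b = \left(-14 + 216^{2} + \frac{11}{148 - 49}\right) + 45 = \left(-14 + 46656 + \frac{11}{99}\right) + 45 = \left(-14 + 46656 + 11 \cdot \frac{1}{99}\right) + 45 = \left(-14 + 46656 + \frac{1}{9}\right) + 45 = \frac{419779}{9} + 45 = \frac{420184}{9}$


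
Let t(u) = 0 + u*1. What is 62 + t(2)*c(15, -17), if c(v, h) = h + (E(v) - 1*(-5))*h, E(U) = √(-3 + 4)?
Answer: -176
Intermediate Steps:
E(U) = 1 (E(U) = √1 = 1)
c(v, h) = 7*h (c(v, h) = h + (1 - 1*(-5))*h = h + (1 + 5)*h = h + 6*h = 7*h)
t(u) = u (t(u) = 0 + u = u)
62 + t(2)*c(15, -17) = 62 + 2*(7*(-17)) = 62 + 2*(-119) = 62 - 238 = -176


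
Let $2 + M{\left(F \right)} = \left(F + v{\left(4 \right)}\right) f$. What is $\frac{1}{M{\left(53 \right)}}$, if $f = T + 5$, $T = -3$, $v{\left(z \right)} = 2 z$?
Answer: $\frac{1}{120} \approx 0.0083333$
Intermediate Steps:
$f = 2$ ($f = -3 + 5 = 2$)
$M{\left(F \right)} = 14 + 2 F$ ($M{\left(F \right)} = -2 + \left(F + 2 \cdot 4\right) 2 = -2 + \left(F + 8\right) 2 = -2 + \left(8 + F\right) 2 = -2 + \left(16 + 2 F\right) = 14 + 2 F$)
$\frac{1}{M{\left(53 \right)}} = \frac{1}{14 + 2 \cdot 53} = \frac{1}{14 + 106} = \frac{1}{120}$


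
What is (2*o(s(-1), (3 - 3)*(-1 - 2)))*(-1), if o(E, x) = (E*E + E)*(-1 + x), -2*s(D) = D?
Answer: 3/2 ≈ 1.5000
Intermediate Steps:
s(D) = -D/2
o(E, x) = (-1 + x)*(E + E**2) (o(E, x) = (E**2 + E)*(-1 + x) = (E + E**2)*(-1 + x) = (-1 + x)*(E + E**2))
(2*o(s(-1), (3 - 3)*(-1 - 2)))*(-1) = (2*((-1/2*(-1))*(-1 + (3 - 3)*(-1 - 2) - (-1)*(-1)/2 + (-1/2*(-1))*((3 - 3)*(-1 - 2)))))*(-1) = (2*((-1 + 0*(-3) - 1*1/2 + (0*(-3))/2)/2))*(-1) = (2*((-1 + 0 - 1/2 + (1/2)*0)/2))*(-1) = (2*((-1 + 0 - 1/2 + 0)/2))*(-1) = (2*((1/2)*(-3/2)))*(-1) = (2*(-3/4))*(-1) = -3/2*(-1) = 3/2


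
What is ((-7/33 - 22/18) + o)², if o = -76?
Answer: 58767556/9801 ≈ 5996.1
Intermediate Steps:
((-7/33 - 22/18) + o)² = ((-7/33 - 22/18) - 76)² = ((-7*1/33 - 22*1/18) - 76)² = ((-7/33 - 11/9) - 76)² = (-142/99 - 76)² = (-7666/99)² = 58767556/9801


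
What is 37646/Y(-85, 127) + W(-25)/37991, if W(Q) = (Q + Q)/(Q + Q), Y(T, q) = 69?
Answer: 1430209255/2621379 ≈ 545.59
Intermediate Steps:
W(Q) = 1 (W(Q) = (2*Q)/((2*Q)) = (2*Q)*(1/(2*Q)) = 1)
37646/Y(-85, 127) + W(-25)/37991 = 37646/69 + 1/37991 = 1430209255/2621379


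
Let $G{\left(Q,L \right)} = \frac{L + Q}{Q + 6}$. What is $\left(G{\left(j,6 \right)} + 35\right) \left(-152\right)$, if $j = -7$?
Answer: $-5472$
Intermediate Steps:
$G{\left(Q,L \right)} = \frac{L + Q}{6 + Q}$
$\left(G{\left(j,6 \right)} + 35\right) \left(-152\right) = \left(\frac{6 - 7}{6 - 7} + 35\right) \left(-152\right) = \left(\frac{1}{-1} \left(-1\right) + 35\right) \left(-152\right) = \left(\left(-1\right) \left(-1\right) + 35\right) \left(-152\right) = \left(1 + 35\right) \left(-152\right) = 36 \left(-152\right) = -5472$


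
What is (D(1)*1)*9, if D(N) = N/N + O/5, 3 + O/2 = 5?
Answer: 81/5 ≈ 16.200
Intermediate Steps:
O = 4 (O = -6 + 2*5 = -6 + 10 = 4)
D(N) = 9/5 (D(N) = N/N + 4/5 = 1 + 4*(⅕) = 1 + ⅘ = 9/5)
(D(1)*1)*9 = ((9/5)*1)*9 = (9/5)*9 = 81/5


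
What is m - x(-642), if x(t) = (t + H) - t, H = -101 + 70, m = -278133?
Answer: -278102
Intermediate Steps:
H = -31
x(t) = -31 (x(t) = (t - 31) - t = (-31 + t) - t = -31)
m - x(-642) = -278133 - 1*(-31) = -278133 + 31 = -278102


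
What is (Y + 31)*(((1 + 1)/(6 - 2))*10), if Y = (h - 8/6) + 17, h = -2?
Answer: 670/3 ≈ 223.33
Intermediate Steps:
Y = 41/3 (Y = (-2 - 8/6) + 17 = (-2 - 8*1/6) + 17 = (-2 - 4/3) + 17 = -10/3 + 17 = 41/3 ≈ 13.667)
(Y + 31)*(((1 + 1)/(6 - 2))*10) = (41/3 + 31)*(((1 + 1)/(6 - 2))*10) = 134*((2/4)*10)/3 = 134*((2*(1/4))*10)/3 = 134*((1/2)*10)/3 = (134/3)*5 = 670/3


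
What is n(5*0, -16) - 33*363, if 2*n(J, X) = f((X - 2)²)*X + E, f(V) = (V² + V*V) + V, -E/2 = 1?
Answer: -1694188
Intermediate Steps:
E = -2 (E = -2*1 = -2)
f(V) = V + 2*V² (f(V) = (V² + V²) + V = 2*V² + V = V + 2*V²)
n(J, X) = -1 + X*(-2 + X)²*(1 + 2*(-2 + X)²)/2 (n(J, X) = (((X - 2)²*(1 + 2*(X - 2)²))*X - 2)/2 = (((-2 + X)²*(1 + 2*(-2 + X)²))*X - 2)/2 = (X*(-2 + X)²*(1 + 2*(-2 + X)²) - 2)/2 = (-2 + X*(-2 + X)²*(1 + 2*(-2 + X)²))/2 = -1 + X*(-2 + X)²*(1 + 2*(-2 + X)²)/2)
n(5*0, -16) - 33*363 = (-1 - 16*(-2 - 16)⁴ + (½)*(-16)*(-2 - 16)²) - 33*363 = (-1 - 16*(-18)⁴ + (½)*(-16)*(-18)²) - 11979 = (-1 - 16*104976 + (½)*(-16)*324) - 11979 = (-1 - 1679616 - 2592) - 11979 = -1682209 - 11979 = -1694188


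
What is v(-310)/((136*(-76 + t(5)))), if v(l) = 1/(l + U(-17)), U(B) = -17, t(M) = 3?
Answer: 1/3246456 ≈ 3.0803e-7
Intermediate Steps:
v(l) = 1/(-17 + l) (v(l) = 1/(l - 17) = 1/(-17 + l))
v(-310)/((136*(-76 + t(5)))) = 1/((-17 - 310)*((136*(-76 + 3)))) = 1/((-327)*((136*(-73)))) = -1/327/(-9928) = -1/327*(-1/9928) = 1/3246456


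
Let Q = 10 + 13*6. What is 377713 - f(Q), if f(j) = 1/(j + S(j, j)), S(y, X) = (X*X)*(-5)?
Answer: 14591808617/38632 ≈ 3.7771e+5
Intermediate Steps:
S(y, X) = -5*X**2 (S(y, X) = X**2*(-5) = -5*X**2)
Q = 88 (Q = 10 + 78 = 88)
f(j) = 1/(j - 5*j**2)
377713 - f(Q) = 377713 - (-1)/(88*(-1 + 5*88)) = 377713 - (-1)/(88*(-1 + 440)) = 377713 - (-1)/(88*439) = 377713 - 1*(-1/38632) = 377713 + 1/38632 = 14591808617/38632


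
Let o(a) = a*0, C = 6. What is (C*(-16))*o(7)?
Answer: 0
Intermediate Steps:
o(a) = 0
(C*(-16))*o(7) = (6*(-16))*0 = -96*0 = 0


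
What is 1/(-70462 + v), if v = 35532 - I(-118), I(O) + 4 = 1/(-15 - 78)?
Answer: -93/3248117 ≈ -2.8632e-5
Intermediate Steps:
I(O) = -373/93 (I(O) = -4 + 1/(-15 - 78) = -4 + 1/(-93) = -4 - 1/93 = -373/93)
v = 3304849/93 (v = 35532 - 1*(-373/93) = 35532 + 373/93 = 3304849/93 ≈ 35536.)
1/(-70462 + v) = 1/(-70462 + 3304849/93) = 1/(-3248117/93) = -93/3248117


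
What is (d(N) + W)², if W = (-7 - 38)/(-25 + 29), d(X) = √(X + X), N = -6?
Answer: 1833/16 - 45*I*√3 ≈ 114.56 - 77.942*I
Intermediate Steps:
d(X) = √2*√X (d(X) = √(2*X) = √2*√X)
W = -45/4 ≈ -11.250
(d(N) + W)² = (√2*√(-6) - 45/4)² = (√2*(I*√6) - 45/4)² = (2*I*√3 - 45/4)² = (-45/4 + 2*I*√3)²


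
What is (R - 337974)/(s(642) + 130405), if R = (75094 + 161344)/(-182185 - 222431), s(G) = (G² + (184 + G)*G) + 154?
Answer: -68374962211/217079518620 ≈ -0.31498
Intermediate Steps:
s(G) = 154 + G² + G*(184 + G) (s(G) = (G² + G*(184 + G)) + 154 = 154 + G² + G*(184 + G))
R = -118219/202308 (R = 236438/(-404616) = 236438*(-1/404616) = -118219/202308 ≈ -0.58435)
(R - 337974)/(s(642) + 130405) = (-118219/202308 - 337974)/((154 + 2*642² + 184*642) + 130405) = -68374962211/(202308*((154 + 2*412164 + 118128) + 130405)) = -68374962211/(202308*((154 + 824328 + 118128) + 130405)) = -68374962211/(202308*(942610 + 130405)) = -68374962211/202308/1073015 = -68374962211/202308*1/1073015 = -68374962211/217079518620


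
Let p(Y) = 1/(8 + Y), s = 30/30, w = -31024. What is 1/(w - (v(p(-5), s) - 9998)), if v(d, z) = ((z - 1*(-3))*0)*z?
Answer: -1/21026 ≈ -4.7560e-5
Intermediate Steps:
s = 1 (s = 30*(1/30) = 1)
v(d, z) = 0 (v(d, z) = ((z + 3)*0)*z = ((3 + z)*0)*z = 0*z = 0)
1/(w - (v(p(-5), s) - 9998)) = 1/(-31024 - (0 - 9998)) = 1/(-31024 - 1*(-9998)) = 1/(-31024 + 9998) = 1/(-21026) = -1/21026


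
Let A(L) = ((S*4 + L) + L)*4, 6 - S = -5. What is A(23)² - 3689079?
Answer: -3559479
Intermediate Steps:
S = 11 (S = 6 - 1*(-5) = 6 + 5 = 11)
A(L) = 176 + 8*L (A(L) = ((11*4 + L) + L)*4 = ((44 + L) + L)*4 = (44 + 2*L)*4 = 176 + 8*L)
A(23)² - 3689079 = (176 + 8*23)² - 3689079 = (176 + 184)² - 3689079 = 360² - 3689079 = 129600 - 3689079 = -3559479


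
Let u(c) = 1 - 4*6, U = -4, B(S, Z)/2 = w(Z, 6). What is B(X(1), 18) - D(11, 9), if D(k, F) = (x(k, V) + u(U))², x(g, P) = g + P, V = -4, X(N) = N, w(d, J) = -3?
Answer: -262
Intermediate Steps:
B(S, Z) = -6 (B(S, Z) = 2*(-3) = -6)
x(g, P) = P + g
u(c) = -23 (u(c) = 1 - 24 = -23)
D(k, F) = (-27 + k)² (D(k, F) = ((-4 + k) - 23)² = (-27 + k)²)
B(X(1), 18) - D(11, 9) = -6 - (-27 + 11)² = -6 - 1*(-16)² = -6 - 1*256 = -6 - 256 = -262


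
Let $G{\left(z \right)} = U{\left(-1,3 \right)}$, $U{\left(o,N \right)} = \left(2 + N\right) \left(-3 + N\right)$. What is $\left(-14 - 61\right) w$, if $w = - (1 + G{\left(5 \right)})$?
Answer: $75$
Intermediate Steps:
$U{\left(o,N \right)} = \left(-3 + N\right) \left(2 + N\right)$
$G{\left(z \right)} = 0$ ($G{\left(z \right)} = -6 + 3^{2} - 3 = -6 + 9 - 3 = 0$)
$w = -1$ ($w = - (1 + 0) = \left(-1\right) 1 = -1$)
$\left(-14 - 61\right) w = \left(-14 - 61\right) \left(-1\right) = \left(-75\right) \left(-1\right) = 75$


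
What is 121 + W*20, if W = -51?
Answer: -899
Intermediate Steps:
121 + W*20 = 121 - 51*20 = 121 - 1020 = -899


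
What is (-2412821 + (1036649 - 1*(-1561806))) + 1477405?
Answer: 1663039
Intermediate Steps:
(-2412821 + (1036649 - 1*(-1561806))) + 1477405 = (-2412821 + (1036649 + 1561806)) + 1477405 = (-2412821 + 2598455) + 1477405 = 185634 + 1477405 = 1663039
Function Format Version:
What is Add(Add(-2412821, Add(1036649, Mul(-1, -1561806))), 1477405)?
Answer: 1663039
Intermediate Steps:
Add(Add(-2412821, Add(1036649, Mul(-1, -1561806))), 1477405) = Add(Add(-2412821, Add(1036649, 1561806)), 1477405) = Add(Add(-2412821, 2598455), 1477405) = Add(185634, 1477405) = 1663039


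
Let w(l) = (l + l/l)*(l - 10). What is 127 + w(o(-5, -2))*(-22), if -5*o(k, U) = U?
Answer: 10567/25 ≈ 422.68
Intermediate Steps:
o(k, U) = -U/5
w(l) = (1 + l)*(-10 + l) (w(l) = (l + 1)*(-10 + l) = (1 + l)*(-10 + l))
127 + w(o(-5, -2))*(-22) = 127 + (-10 + (-⅕*(-2))² - (-9)*(-2)/5)*(-22) = 127 + (-10 + (⅖)² - 9*⅖)*(-22) = 127 + (-10 + 4/25 - 18/5)*(-22) = 127 - 336/25*(-22) = 127 + 7392/25 = 10567/25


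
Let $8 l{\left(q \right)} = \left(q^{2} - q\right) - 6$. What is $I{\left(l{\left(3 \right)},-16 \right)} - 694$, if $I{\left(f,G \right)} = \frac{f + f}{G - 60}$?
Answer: $-694$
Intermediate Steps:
$l{\left(q \right)} = - \frac{3}{4} - \frac{q}{8} + \frac{q^{2}}{8}$ ($l{\left(q \right)} = \frac{\left(q^{2} - q\right) - 6}{8} = \frac{-6 + q^{2} - q}{8} = - \frac{3}{4} - \frac{q}{8} + \frac{q^{2}}{8}$)
$I{\left(f,G \right)} = \frac{2 f}{-60 + G}$
$I{\left(l{\left(3 \right)},-16 \right)} - 694 = \frac{2 \left(- \frac{3}{4} - \frac{3}{8} + \frac{3^{2}}{8}\right)}{-60 - 16} - 694 = \frac{2 \left(- \frac{3}{4} - \frac{3}{8} + \frac{1}{8} \cdot 9\right)}{-76} - 694 = 2 \left(- \frac{3}{4} - \frac{3}{8} + \frac{9}{8}\right) \left(- \frac{1}{76}\right) - 694 = 2 \cdot 0 \left(- \frac{1}{76}\right) - 694 = 0 - 694 = -694$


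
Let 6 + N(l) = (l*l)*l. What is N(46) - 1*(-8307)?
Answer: 105637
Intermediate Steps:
N(l) = -6 + l³ (N(l) = -6 + (l*l)*l = -6 + l²*l = -6 + l³)
N(46) - 1*(-8307) = (-6 + 46³) - 1*(-8307) = (-6 + 97336) + 8307 = 97330 + 8307 = 105637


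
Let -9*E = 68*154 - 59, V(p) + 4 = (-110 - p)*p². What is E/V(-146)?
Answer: -1157/767372 ≈ -0.0015077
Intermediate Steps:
V(p) = -4 + p²*(-110 - p) (V(p) = -4 + (-110 - p)*p² = -4 + p²*(-110 - p))
E = -1157 (E = -(68*154 - 59)/9 = -(10472 - 59)/9 = -⅑*10413 = -1157)
E/V(-146) = -1157/(-4 - 1*(-146)³ - 110*(-146)²) = -1157/(-4 - 1*(-3112136) - 110*21316) = -1157/(-4 + 3112136 - 2344760) = -1157/767372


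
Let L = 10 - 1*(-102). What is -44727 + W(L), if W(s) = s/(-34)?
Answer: -760415/17 ≈ -44730.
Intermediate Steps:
L = 112 (L = 10 + 102 = 112)
W(s) = -s/34 (W(s) = s*(-1/34) = -s/34)
-44727 + W(L) = -44727 - 1/34*112 = -44727 - 56/17 = -760415/17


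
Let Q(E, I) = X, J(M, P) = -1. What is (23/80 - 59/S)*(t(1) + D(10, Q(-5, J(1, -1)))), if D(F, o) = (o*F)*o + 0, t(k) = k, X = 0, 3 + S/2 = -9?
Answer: 659/240 ≈ 2.7458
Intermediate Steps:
S = -24 (S = -6 + 2*(-9) = -6 - 18 = -24)
Q(E, I) = 0
D(F, o) = F*o**2 (D(F, o) = (F*o)*o + 0 = F*o**2 + 0 = F*o**2)
(23/80 - 59/S)*(t(1) + D(10, Q(-5, J(1, -1)))) = (23/80 - 59/(-24))*(1 + 10*0**2) = (23*(1/80) - 59*(-1/24))*(1 + 10*0) = (23/80 + 59/24)*(1 + 0) = (659/240)*1 = 659/240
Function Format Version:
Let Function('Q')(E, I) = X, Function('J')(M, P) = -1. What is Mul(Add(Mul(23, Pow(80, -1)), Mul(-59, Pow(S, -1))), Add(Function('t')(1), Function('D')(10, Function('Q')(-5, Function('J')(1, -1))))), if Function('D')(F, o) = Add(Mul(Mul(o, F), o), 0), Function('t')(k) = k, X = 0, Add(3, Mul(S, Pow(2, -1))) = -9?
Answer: Rational(659, 240) ≈ 2.7458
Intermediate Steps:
S = -24 (S = Add(-6, Mul(2, -9)) = Add(-6, -18) = -24)
Function('Q')(E, I) = 0
Function('D')(F, o) = Mul(F, Pow(o, 2)) (Function('D')(F, o) = Add(Mul(Mul(F, o), o), 0) = Add(Mul(F, Pow(o, 2)), 0) = Mul(F, Pow(o, 2)))
Mul(Add(Mul(23, Pow(80, -1)), Mul(-59, Pow(S, -1))), Add(Function('t')(1), Function('D')(10, Function('Q')(-5, Function('J')(1, -1))))) = Mul(Add(Mul(23, Pow(80, -1)), Mul(-59, Pow(-24, -1))), Add(1, Mul(10, Pow(0, 2)))) = Mul(Add(Mul(23, Rational(1, 80)), Mul(-59, Rational(-1, 24))), Add(1, Mul(10, 0))) = Mul(Add(Rational(23, 80), Rational(59, 24)), Add(1, 0)) = Mul(Rational(659, 240), 1) = Rational(659, 240)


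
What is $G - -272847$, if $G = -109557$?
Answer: $163290$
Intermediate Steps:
$G - -272847 = -109557 - -272847 = -109557 + 272847 = 163290$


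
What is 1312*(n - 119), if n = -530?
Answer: -851488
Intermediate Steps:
1312*(n - 119) = 1312*(-530 - 119) = 1312*(-649) = -851488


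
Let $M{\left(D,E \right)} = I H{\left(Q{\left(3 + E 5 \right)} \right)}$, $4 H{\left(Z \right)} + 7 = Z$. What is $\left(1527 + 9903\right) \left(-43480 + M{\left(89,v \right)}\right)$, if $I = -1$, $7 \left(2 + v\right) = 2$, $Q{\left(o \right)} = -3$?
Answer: $-496947825$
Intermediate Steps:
$v = - \frac{12}{7}$ ($v = -2 + \frac{1}{7} \cdot 2 = -2 + \frac{2}{7} = - \frac{12}{7} \approx -1.7143$)
$H{\left(Z \right)} = - \frac{7}{4} + \frac{Z}{4}$
$M{\left(D,E \right)} = \frac{5}{2}$ ($M{\left(D,E \right)} = - (- \frac{7}{4} + \frac{1}{4} \left(-3\right)) = - (- \frac{7}{4} - \frac{3}{4}) = \left(-1\right) \left(- \frac{5}{2}\right) = \frac{5}{2}$)
$\left(1527 + 9903\right) \left(-43480 + M{\left(89,v \right)}\right) = \left(1527 + 9903\right) \left(-43480 + \frac{5}{2}\right) = 11430 \left(- \frac{86955}{2}\right) = -496947825$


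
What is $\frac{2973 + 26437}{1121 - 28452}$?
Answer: $- \frac{29410}{27331} \approx -1.0761$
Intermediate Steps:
$\frac{2973 + 26437}{1121 - 28452} = \frac{29410}{-27331} = 29410 \left(- \frac{1}{27331}\right) = - \frac{29410}{27331}$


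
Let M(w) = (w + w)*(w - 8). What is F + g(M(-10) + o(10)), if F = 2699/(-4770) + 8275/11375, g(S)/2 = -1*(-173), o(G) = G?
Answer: 30051677/86814 ≈ 346.16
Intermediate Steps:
M(w) = 2*w*(-8 + w) (M(w) = (2*w)*(-8 + w) = 2*w*(-8 + w))
g(S) = 346 (g(S) = 2*(-1*(-173)) = 2*173 = 346)
F = 14033/86814 (F = 2699*(-1/4770) + 8275*(1/11375) = -2699/4770 + 331/455 = 14033/86814 ≈ 0.16164)
F + g(M(-10) + o(10)) = 14033/86814 + 346 = 30051677/86814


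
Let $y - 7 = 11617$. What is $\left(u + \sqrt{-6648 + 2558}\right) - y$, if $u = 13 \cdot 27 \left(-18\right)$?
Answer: $-17942 + i \sqrt{4090} \approx -17942.0 + 63.953 i$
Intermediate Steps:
$y = 11624$ ($y = 7 + 11617 = 11624$)
$u = -6318$ ($u = 351 \left(-18\right) = -6318$)
$\left(u + \sqrt{-6648 + 2558}\right) - y = \left(-6318 + \sqrt{-6648 + 2558}\right) - 11624 = \left(-6318 + \sqrt{-4090}\right) - 11624 = \left(-6318 + i \sqrt{4090}\right) - 11624 = -17942 + i \sqrt{4090}$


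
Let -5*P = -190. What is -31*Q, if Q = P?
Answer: -1178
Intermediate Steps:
P = 38 (P = -⅕*(-190) = 38)
Q = 38
-31*Q = -31*38 = -1178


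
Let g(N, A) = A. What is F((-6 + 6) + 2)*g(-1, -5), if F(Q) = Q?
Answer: -10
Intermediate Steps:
F((-6 + 6) + 2)*g(-1, -5) = ((-6 + 6) + 2)*(-5) = (0 + 2)*(-5) = 2*(-5) = -10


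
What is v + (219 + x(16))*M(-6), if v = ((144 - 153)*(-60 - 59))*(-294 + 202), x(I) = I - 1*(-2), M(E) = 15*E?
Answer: -119862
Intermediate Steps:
x(I) = 2 + I (x(I) = I + 2 = 2 + I)
v = -98532 (v = -9*(-119)*(-92) = 1071*(-92) = -98532)
v + (219 + x(16))*M(-6) = -98532 + (219 + (2 + 16))*(15*(-6)) = -98532 + (219 + 18)*(-90) = -98532 + 237*(-90) = -98532 - 21330 = -119862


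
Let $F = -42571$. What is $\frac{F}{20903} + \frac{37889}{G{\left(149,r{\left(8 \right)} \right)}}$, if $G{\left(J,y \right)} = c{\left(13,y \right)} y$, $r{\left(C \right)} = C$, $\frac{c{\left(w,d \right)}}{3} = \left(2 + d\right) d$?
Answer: $\frac{710257447}{40133760} \approx 17.697$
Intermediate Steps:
$c{\left(w,d \right)} = 3 d \left(2 + d\right)$ ($c{\left(w,d \right)} = 3 \left(2 + d\right) d = 3 d \left(2 + d\right)$)
$G{\left(J,y \right)} = 3 y^{2} \left(2 + y\right)$ ($G{\left(J,y \right)} = 3 y \left(2 + y\right) y = 3 y^{2} \left(2 + y\right)$)
$\frac{F}{20903} + \frac{37889}{G{\left(149,r{\left(8 \right)} \right)}} = - \frac{42571}{20903} + \frac{37889}{3 \cdot 8^{2} \left(2 + 8\right)} = \left(-42571\right) \frac{1}{20903} + \frac{37889}{3 \cdot 64 \cdot 10} = - \frac{42571}{20903} + \frac{37889}{1920} = \frac{710257447}{40133760}$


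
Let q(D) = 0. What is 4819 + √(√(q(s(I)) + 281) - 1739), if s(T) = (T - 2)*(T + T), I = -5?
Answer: 4819 + √(-1739 + √281) ≈ 4819.0 + 41.5*I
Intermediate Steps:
s(T) = 2*T*(-2 + T) (s(T) = (-2 + T)*(2*T) = 2*T*(-2 + T))
4819 + √(√(q(s(I)) + 281) - 1739) = 4819 + √(√(0 + 281) - 1739) = 4819 + √(√281 - 1739) = 4819 + √(-1739 + √281)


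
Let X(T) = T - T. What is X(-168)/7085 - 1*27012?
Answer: -27012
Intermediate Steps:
X(T) = 0
X(-168)/7085 - 1*27012 = 0/7085 - 1*27012 = 0*(1/7085) - 27012 = 0 - 27012 = -27012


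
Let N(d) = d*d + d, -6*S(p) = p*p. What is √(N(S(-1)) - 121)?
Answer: 7*I*√89/6 ≈ 11.006*I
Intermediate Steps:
S(p) = -p²/6 (S(p) = -p*p/6 = -p²/6)
N(d) = d + d² (N(d) = d² + d = d + d²)
√(N(S(-1)) - 121) = √((-⅙*(-1)²)*(1 - ⅙*(-1)²) - 121) = √((-⅙*1)*(1 - ⅙*1) - 121) = √(-(1 - ⅙)/6 - 121) = √(-⅙*⅚ - 121) = √(-5/36 - 121) = √(-4361/36) = 7*I*√89/6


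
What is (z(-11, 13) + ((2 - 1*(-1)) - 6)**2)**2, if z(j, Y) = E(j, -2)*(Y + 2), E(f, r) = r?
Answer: 441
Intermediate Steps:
z(j, Y) = -4 - 2*Y (z(j, Y) = -2*(Y + 2) = -2*(2 + Y) = -4 - 2*Y)
(z(-11, 13) + ((2 - 1*(-1)) - 6)**2)**2 = ((-4 - 2*13) + ((2 - 1*(-1)) - 6)**2)**2 = ((-4 - 26) + ((2 + 1) - 6)**2)**2 = (-30 + (3 - 6)**2)**2 = (-30 + (-3)**2)**2 = (-30 + 9)**2 = (-21)**2 = 441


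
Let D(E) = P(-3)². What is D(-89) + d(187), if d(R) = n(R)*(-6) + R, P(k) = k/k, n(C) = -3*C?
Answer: 3554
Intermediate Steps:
P(k) = 1
D(E) = 1 (D(E) = 1² = 1)
d(R) = 19*R (d(R) = -3*R*(-6) + R = 18*R + R = 19*R)
D(-89) + d(187) = 1 + 19*187 = 1 + 3553 = 3554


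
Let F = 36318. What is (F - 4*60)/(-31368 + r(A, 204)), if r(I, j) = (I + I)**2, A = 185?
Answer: 2577/7538 ≈ 0.34187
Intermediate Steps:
r(I, j) = 4*I**2 (r(I, j) = (2*I)**2 = 4*I**2)
(F - 4*60)/(-31368 + r(A, 204)) = (36318 - 4*60)/(-31368 + 4*185**2) = (36318 - 240)/(-31368 + 4*34225) = 36078/(-31368 + 136900) = 36078/105532 = 36078*(1/105532) = 2577/7538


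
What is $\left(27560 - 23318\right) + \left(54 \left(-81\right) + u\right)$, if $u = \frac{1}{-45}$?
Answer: $- \frac{5941}{45} \approx -132.02$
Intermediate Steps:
$u = - \frac{1}{45} \approx -0.022222$
$\left(27560 - 23318\right) + \left(54 \left(-81\right) + u\right) = \left(27560 - 23318\right) + \left(54 \left(-81\right) - \frac{1}{45}\right) = 4242 - \frac{196831}{45} = - \frac{5941}{45}$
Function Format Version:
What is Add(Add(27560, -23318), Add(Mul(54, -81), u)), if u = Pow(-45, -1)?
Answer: Rational(-5941, 45) ≈ -132.02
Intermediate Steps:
u = Rational(-1, 45) ≈ -0.022222
Add(Add(27560, -23318), Add(Mul(54, -81), u)) = Add(Add(27560, -23318), Add(Mul(54, -81), Rational(-1, 45))) = Add(4242, Add(-4374, Rational(-1, 45))) = Add(4242, Rational(-196831, 45)) = Rational(-5941, 45)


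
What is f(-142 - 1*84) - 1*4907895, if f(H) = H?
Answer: -4908121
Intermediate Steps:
f(-142 - 1*84) - 1*4907895 = (-142 - 1*84) - 1*4907895 = (-142 - 84) - 4907895 = -226 - 4907895 = -4908121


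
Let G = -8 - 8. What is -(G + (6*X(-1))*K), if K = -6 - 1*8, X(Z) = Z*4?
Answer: -320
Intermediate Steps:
X(Z) = 4*Z
G = -16
K = -14 (K = -6 - 8 = -14)
-(G + (6*X(-1))*K) = -(-16 + (6*(4*(-1)))*(-14)) = -(-16 + (6*(-4))*(-14)) = -(-16 - 24*(-14)) = -(-16 + 336) = -1*320 = -320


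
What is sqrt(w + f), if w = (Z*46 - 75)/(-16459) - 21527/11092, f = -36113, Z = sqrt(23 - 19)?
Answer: I*sqrt(300921723327752296347)/91281614 ≈ 190.04*I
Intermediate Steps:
Z = 2 (Z = sqrt(4) = 2)
w = -354501457/182563228 (w = (2*46 - 75)/(-16459) - 21527/11092 = (92 - 75)*(-1/16459) - 21527*1/11092 = 17*(-1/16459) - 21527/11092 = -17/16459 - 21527/11092 = -354501457/182563228 ≈ -1.9418)
sqrt(w + f) = sqrt(-354501457/182563228 - 36113) = sqrt(-6593260354221/182563228) = I*sqrt(300921723327752296347)/91281614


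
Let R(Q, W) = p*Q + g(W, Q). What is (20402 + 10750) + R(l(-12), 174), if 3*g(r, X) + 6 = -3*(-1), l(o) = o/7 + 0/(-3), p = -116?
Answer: 219449/7 ≈ 31350.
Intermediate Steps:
l(o) = o/7 (l(o) = o*(1/7) + 0*(-1/3) = o/7 + 0 = o/7)
g(r, X) = -1 (g(r, X) = -2 + (-3*(-1))/3 = -2 + (1/3)*3 = -2 + 1 = -1)
R(Q, W) = -1 - 116*Q (R(Q, W) = -116*Q - 1 = -1 - 116*Q)
(20402 + 10750) + R(l(-12), 174) = (20402 + 10750) + (-1 - 116*(-12)/7) = 31152 + (-1 - 116*(-12/7)) = 31152 + (-1 + 1392/7) = 31152 + 1385/7 = 219449/7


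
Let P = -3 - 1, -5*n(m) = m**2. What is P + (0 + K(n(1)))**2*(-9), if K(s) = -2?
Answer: -40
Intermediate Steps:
n(m) = -m**2/5
P = -4
P + (0 + K(n(1)))**2*(-9) = -4 + (0 - 2)**2*(-9) = -4 + (-2)**2*(-9) = -4 + 4*(-9) = -4 - 36 = -40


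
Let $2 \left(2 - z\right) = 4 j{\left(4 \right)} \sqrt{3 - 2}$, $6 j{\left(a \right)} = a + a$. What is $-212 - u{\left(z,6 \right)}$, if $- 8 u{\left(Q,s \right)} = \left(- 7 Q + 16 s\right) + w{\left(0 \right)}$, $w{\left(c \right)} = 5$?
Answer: $- \frac{4771}{24} \approx -198.79$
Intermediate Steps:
$j{\left(a \right)} = \frac{a}{3}$ ($j{\left(a \right)} = \frac{a + a}{6} = \frac{2 a}{6} = \frac{a}{3}$)
$z = - \frac{2}{3}$ ($z = 2 - \frac{4 \cdot \frac{1}{3} \cdot 4 \sqrt{3 - 2}}{2} = 2 - \frac{4 \cdot \frac{4}{3} \sqrt{1}}{2} = 2 - \frac{\frac{16}{3} \cdot 1}{2} = 2 - \frac{8}{3} = - \frac{2}{3} \approx -0.66667$)
$u{\left(Q,s \right)} = - \frac{5}{8} - 2 s + \frac{7 Q}{8}$ ($u{\left(Q,s \right)} = - \frac{\left(- 7 Q + 16 s\right) + 5}{8} = - \frac{5 - 7 Q + 16 s}{8} = - \frac{5}{8} - 2 s + \frac{7 Q}{8}$)
$-212 - u{\left(z,6 \right)} = -212 - \left(- \frac{5}{8} - 12 + \frac{7}{8} \left(- \frac{2}{3}\right)\right) = -212 - \left(- \frac{5}{8} - 12 - \frac{7}{12}\right) = -212 - - \frac{317}{24} = -212 + \frac{317}{24} = - \frac{4771}{24}$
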